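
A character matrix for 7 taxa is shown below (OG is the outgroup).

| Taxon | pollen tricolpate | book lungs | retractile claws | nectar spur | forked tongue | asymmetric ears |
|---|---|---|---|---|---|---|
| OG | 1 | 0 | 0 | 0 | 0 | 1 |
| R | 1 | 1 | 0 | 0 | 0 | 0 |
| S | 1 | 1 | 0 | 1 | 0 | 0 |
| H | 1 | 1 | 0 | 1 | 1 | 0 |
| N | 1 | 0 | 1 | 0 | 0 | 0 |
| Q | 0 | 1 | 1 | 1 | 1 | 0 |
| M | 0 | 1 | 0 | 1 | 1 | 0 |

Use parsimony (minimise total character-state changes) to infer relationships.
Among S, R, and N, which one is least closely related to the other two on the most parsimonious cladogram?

N

Character polarity is set by the outgroup: the derived state is whichever differs from the outgroup's state, so for pollen tricolpate, asymmetric ears the derived state is '0', and for the remaining characters it is '1'.
pollen tricolpate (derived state '0') is shared by M and Q — a synapomorphy uniting that clade.
book lungs (derived state '1') is shared by H, M, Q, R, and S — a synapomorphy uniting that clade.
retractile claws (state '1') occurs in N and Q but conflicts with the nesting implied by the other characters — most parsimoniously interpreted as homoplasy.
nectar spur (derived state '1') is shared by H, M, Q, and S — a synapomorphy uniting that clade.
Only H, M, and Q show the derived state '1' for forked tongue, supporting them as a clade.
All ingroup taxa share the derived state '0' for asymmetric ears; it defines the ingroup but does not resolve relationships within it.
Most parsimonious ingroup topology: ((R,(S,(H,(Q,M)))),N).
S and R share a more recent common ancestor with each other than either does with N, so N is the least closely related of the three.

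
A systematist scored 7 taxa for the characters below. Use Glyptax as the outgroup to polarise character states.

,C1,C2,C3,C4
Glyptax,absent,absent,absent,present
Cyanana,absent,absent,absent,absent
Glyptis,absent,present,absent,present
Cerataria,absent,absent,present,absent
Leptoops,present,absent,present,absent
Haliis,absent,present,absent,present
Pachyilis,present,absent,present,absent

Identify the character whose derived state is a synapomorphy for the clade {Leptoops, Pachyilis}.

C1

Character polarity is set by the outgroup: the derived state is whichever differs from the outgroup's state, so for C4 the derived state is 'absent', and for the remaining characters it is 'present'.
Only Leptoops and Pachyilis show the derived state 'present' for C1, supporting them as a clade.
C2: derived state 'present' in Glyptis and Haliis only — synapomorphy for {Glyptis, Haliis}.
Only Cerataria, Leptoops, and Pachyilis show the derived state 'present' for C3, supporting them as a clade.
C4 (derived state 'absent') is shared by Cerataria, Cyanana, Leptoops, and Pachyilis — a synapomorphy uniting that clade.
Most parsimonious ingroup topology: ((Glyptis,Haliis),(((Leptoops,Pachyilis),Cerataria),Cyanana)).
The clade {Leptoops, Pachyilis} is supported by C1: its derived state 'present' occurs in exactly those taxa and in no other taxon (including the outgroup).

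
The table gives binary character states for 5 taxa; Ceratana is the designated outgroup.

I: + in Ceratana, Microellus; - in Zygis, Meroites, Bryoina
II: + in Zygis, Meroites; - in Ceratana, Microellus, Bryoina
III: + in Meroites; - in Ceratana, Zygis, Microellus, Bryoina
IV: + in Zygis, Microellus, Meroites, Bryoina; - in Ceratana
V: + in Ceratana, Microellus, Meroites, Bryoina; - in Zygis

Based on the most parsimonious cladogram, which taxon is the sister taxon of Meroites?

Character polarity is set by the outgroup: the derived state is whichever differs from the outgroup's state, so for I, V the derived state is '-', and for the remaining characters it is '+'.
Only Bryoina, Meroites, and Zygis show the derived state '-' for I, supporting them as a clade.
II: derived state '+' in Meroites and Zygis only — synapomorphy for {Meroites, Zygis}.
III (derived state '+') is unique to Meroites (autapomorphy; uninformative for grouping).
IV (derived state '+') is shared by all ingroup taxa — unites the whole ingroup.
V (derived state '-') is unique to Zygis (autapomorphy; uninformative for grouping).
Most parsimonious ingroup topology: (((Zygis,Meroites),Bryoina),Microellus).
Meroites and Zygis form a cherry on this tree, so they are sister taxa.

Zygis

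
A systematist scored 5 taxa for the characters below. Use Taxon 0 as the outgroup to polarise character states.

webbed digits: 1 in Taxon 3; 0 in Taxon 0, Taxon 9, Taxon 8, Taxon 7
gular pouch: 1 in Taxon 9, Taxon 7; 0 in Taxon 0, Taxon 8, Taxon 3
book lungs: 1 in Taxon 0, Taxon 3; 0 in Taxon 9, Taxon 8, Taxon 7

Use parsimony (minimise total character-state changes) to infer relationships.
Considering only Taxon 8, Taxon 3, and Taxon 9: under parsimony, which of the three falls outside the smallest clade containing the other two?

Taxon 3

Character polarity is set by the outgroup: the derived state is whichever differs from the outgroup's state, so for book lungs the derived state is '0', and for the remaining characters it is '1'.
webbed digits (derived state '1') is unique to Taxon 3 (autapomorphy; uninformative for grouping).
gular pouch: derived state '1' in Taxon 7 and Taxon 9 only — synapomorphy for {Taxon 7, Taxon 9}.
book lungs: derived state '0' in Taxon 7, Taxon 8, and Taxon 9 only — synapomorphy for {Taxon 7, Taxon 8, Taxon 9}.
Most parsimonious ingroup topology: (((Taxon 9,Taxon 7),Taxon 8),Taxon 3).
Taxon 9 and Taxon 8 share a more recent common ancestor with each other than either does with Taxon 3, so Taxon 3 is the least closely related of the three.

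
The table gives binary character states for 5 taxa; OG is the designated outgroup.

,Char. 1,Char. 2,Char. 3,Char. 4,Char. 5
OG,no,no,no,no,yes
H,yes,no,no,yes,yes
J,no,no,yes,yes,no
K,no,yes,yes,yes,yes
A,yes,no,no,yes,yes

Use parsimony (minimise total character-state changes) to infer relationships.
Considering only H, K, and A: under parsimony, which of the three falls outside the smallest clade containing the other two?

Character polarity is set by the outgroup: the derived state is whichever differs from the outgroup's state, so for Char. 5 the derived state is 'no', and for the remaining characters it is 'yes'.
Char. 1 (derived state 'yes') is shared by A and H — a synapomorphy uniting that clade.
Char. 2 (derived state 'yes') is unique to K (autapomorphy; uninformative for grouping).
Only J and K show the derived state 'yes' for Char. 3, supporting them as a clade.
Char. 4 (derived state 'yes') is shared by all ingroup taxa — unites the whole ingroup.
Char. 5: derived state 'no' in J only — an autapomorphy, so it tells us nothing about relationships among taxa.
Most parsimonious ingroup topology: ((H,A),(J,K)).
A and H share a more recent common ancestor with each other than either does with K, so K is the least closely related of the three.

K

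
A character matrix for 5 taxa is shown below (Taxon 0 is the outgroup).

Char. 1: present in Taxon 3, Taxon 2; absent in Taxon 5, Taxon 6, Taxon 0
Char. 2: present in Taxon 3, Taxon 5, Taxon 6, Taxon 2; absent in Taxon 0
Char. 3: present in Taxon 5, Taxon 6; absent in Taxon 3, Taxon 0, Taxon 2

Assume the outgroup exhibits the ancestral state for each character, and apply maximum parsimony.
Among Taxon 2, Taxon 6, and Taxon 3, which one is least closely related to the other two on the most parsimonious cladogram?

The outgroup has state 'absent' for every character, so 'present' is the derived state throughout.
Char. 1 (derived state 'present') is shared by Taxon 2 and Taxon 3 — a synapomorphy uniting that clade.
All ingroup taxa share the derived state 'present' for Char. 2; it defines the ingroup but does not resolve relationships within it.
Char. 3 (derived state 'present') is shared by Taxon 5 and Taxon 6 — a synapomorphy uniting that clade.
Most parsimonious ingroup topology: ((Taxon 2,Taxon 3),(Taxon 5,Taxon 6)).
Taxon 2 and Taxon 3 share a more recent common ancestor with each other than either does with Taxon 6, so Taxon 6 is the least closely related of the three.

Taxon 6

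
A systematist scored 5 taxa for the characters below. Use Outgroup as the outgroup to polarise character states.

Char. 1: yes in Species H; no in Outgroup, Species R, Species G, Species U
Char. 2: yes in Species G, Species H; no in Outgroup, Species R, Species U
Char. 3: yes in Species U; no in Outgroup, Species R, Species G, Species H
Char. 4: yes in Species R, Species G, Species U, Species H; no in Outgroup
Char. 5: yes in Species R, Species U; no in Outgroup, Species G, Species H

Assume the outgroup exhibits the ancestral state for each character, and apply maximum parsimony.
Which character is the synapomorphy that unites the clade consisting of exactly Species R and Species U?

Char. 5

The outgroup has state 'no' for every character, so 'yes' is the derived state throughout.
Char. 1 (derived state 'yes') is unique to Species H (autapomorphy; uninformative for grouping).
Only Species G and Species H show the derived state 'yes' for Char. 2, supporting them as a clade.
Char. 3: derived state 'yes' in Species U only — an autapomorphy, so it tells us nothing about relationships among taxa.
All ingroup taxa share the derived state 'yes' for Char. 4; it defines the ingroup but does not resolve relationships within it.
Char. 5: derived state 'yes' in Species R and Species U only — synapomorphy for {Species R, Species U}.
Most parsimonious ingroup topology: ((Species R,Species U),(Species G,Species H)).
The clade {Species R, Species U} is supported by Char. 5: its derived state 'yes' occurs in exactly those taxa and in no other taxon (including the outgroup).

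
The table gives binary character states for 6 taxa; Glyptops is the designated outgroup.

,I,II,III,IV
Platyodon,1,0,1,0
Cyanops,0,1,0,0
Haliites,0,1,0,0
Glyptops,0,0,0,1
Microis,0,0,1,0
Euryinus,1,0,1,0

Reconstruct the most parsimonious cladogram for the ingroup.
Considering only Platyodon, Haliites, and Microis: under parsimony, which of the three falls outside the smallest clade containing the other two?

Haliites

Character polarity is set by the outgroup: the derived state is whichever differs from the outgroup's state, so for IV the derived state is '0', and for the remaining characters it is '1'.
Only Euryinus and Platyodon show the derived state '1' for I, supporting them as a clade.
II (derived state '1') is shared by Cyanops and Haliites — a synapomorphy uniting that clade.
Only Euryinus, Microis, and Platyodon show the derived state '1' for III, supporting them as a clade.
All ingroup taxa share the derived state '0' for IV; it defines the ingroup but does not resolve relationships within it.
Most parsimonious ingroup topology: ((Haliites,Cyanops),((Euryinus,Platyodon),Microis)).
Platyodon and Microis share a more recent common ancestor with each other than either does with Haliites, so Haliites is the least closely related of the three.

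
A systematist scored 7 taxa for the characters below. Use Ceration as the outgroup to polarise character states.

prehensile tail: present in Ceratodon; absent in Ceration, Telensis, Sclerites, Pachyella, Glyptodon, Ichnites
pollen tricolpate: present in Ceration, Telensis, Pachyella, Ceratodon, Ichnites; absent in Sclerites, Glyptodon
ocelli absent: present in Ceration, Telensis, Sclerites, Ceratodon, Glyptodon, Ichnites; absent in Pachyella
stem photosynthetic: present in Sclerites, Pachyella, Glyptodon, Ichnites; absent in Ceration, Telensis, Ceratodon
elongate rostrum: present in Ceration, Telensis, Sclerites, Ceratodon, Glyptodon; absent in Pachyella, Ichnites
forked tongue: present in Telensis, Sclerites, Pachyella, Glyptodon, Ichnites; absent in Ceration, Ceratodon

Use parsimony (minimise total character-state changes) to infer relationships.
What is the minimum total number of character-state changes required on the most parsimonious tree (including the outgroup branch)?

Character polarity is set by the outgroup: the derived state is whichever differs from the outgroup's state, so for pollen tricolpate, ocelli absent, elongate rostrum the derived state is 'absent', and for the remaining characters it is 'present'.
prehensile tail: derived state 'present' in Ceratodon only — an autapomorphy, so it tells us nothing about relationships among taxa.
Only Glyptodon and Sclerites show the derived state 'absent' for pollen tricolpate, supporting them as a clade.
ocelli absent (derived state 'absent') is unique to Pachyella (autapomorphy; uninformative for grouping).
Only Glyptodon, Ichnites, Pachyella, and Sclerites show the derived state 'present' for stem photosynthetic, supporting them as a clade.
elongate rostrum (derived state 'absent') is shared by Ichnites and Pachyella — a synapomorphy uniting that clade.
forked tongue (derived state 'present') is shared by Glyptodon, Ichnites, Pachyella, Sclerites, and Telensis — a synapomorphy uniting that clade.
Most parsimonious ingroup topology: ((Telensis,((Sclerites,Glyptodon),(Pachyella,Ichnites))),Ceratodon).
Changes per character on this tree: prehensile tail: 1; pollen tricolpate: 1; ocelli absent: 1; stem photosynthetic: 1; elongate rostrum: 1; forked tongue: 1.
Total = 6.

6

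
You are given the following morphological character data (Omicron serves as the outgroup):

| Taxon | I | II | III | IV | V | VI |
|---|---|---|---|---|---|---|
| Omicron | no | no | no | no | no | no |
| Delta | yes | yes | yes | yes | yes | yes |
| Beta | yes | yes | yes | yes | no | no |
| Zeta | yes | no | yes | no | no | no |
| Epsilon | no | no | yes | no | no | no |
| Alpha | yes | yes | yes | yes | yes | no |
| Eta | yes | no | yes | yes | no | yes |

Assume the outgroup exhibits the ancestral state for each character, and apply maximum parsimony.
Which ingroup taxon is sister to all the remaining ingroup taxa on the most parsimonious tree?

Epsilon

The outgroup has state 'no' for every character, so 'yes' is the derived state throughout.
Only Alpha, Beta, Delta, Eta, and Zeta show the derived state 'yes' for I, supporting them as a clade.
Only Alpha, Beta, and Delta show the derived state 'yes' for II, supporting them as a clade.
All ingroup taxa share the derived state 'yes' for III; it defines the ingroup but does not resolve relationships within it.
Only Alpha, Beta, Delta, and Eta show the derived state 'yes' for IV, supporting them as a clade.
Only Alpha and Delta show the derived state 'yes' for V, supporting them as a clade.
VI groups Delta and Eta, which is incompatible with the clades supported by the remaining characters; treating it as convergent (homoplasy) costs fewer steps than any alternative tree.
Most parsimonious ingroup topology: (((((Delta,Alpha),Beta),Eta),Zeta),Epsilon).
Epsilon is sister to the clade containing all other ingroup taxa, so it is the earliest-diverging (most basal) ingroup lineage.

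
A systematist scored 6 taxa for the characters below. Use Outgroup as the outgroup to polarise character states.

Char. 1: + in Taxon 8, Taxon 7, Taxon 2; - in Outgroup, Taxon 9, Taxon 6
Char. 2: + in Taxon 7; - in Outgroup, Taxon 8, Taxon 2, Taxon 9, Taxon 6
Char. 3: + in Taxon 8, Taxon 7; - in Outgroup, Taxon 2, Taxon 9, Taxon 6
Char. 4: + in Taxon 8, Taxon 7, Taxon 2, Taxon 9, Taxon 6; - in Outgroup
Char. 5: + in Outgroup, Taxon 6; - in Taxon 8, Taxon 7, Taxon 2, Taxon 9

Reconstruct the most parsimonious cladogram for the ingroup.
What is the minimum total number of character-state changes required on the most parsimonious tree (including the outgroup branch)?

Character polarity is set by the outgroup: the derived state is whichever differs from the outgroup's state, so for Char. 5 the derived state is '-', and for the remaining characters it is '+'.
Char. 1 (derived state '+') is shared by Taxon 2, Taxon 7, and Taxon 8 — a synapomorphy uniting that clade.
Char. 2: derived state '+' in Taxon 7 only — an autapomorphy, so it tells us nothing about relationships among taxa.
Char. 3 (derived state '+') is shared by Taxon 7 and Taxon 8 — a synapomorphy uniting that clade.
All ingroup taxa share the derived state '+' for Char. 4; it defines the ingroup but does not resolve relationships within it.
Char. 5 (derived state '-') is shared by Taxon 2, Taxon 7, Taxon 8, and Taxon 9 — a synapomorphy uniting that clade.
Most parsimonious ingroup topology: ((((Taxon 8,Taxon 7),Taxon 2),Taxon 9),Taxon 6).
Changes per character on this tree: Char. 1: 1; Char. 2: 1; Char. 3: 1; Char. 4: 1; Char. 5: 1.
Total = 5.

5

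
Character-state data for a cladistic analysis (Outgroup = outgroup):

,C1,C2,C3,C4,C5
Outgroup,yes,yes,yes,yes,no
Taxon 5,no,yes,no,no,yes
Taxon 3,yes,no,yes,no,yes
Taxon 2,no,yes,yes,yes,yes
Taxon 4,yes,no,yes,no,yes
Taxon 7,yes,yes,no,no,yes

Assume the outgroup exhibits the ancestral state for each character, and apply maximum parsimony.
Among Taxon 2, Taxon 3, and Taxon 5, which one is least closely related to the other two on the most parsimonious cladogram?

Character polarity is set by the outgroup: the derived state is whichever differs from the outgroup's state, so for C1, C2, C3, C4 the derived state is 'no', and for the remaining characters it is 'yes'.
C1 (state 'no') occurs in Taxon 2 and Taxon 5 but conflicts with the nesting implied by the other characters — most parsimoniously interpreted as homoplasy.
C2 (derived state 'no') is shared by Taxon 3 and Taxon 4 — a synapomorphy uniting that clade.
Only Taxon 5 and Taxon 7 show the derived state 'no' for C3, supporting them as a clade.
C4: derived state 'no' in Taxon 3, Taxon 4, Taxon 5, and Taxon 7 only — synapomorphy for {Taxon 3, Taxon 4, Taxon 5, Taxon 7}.
All ingroup taxa share the derived state 'yes' for C5; it defines the ingroup but does not resolve relationships within it.
Most parsimonious ingroup topology: (((Taxon 5,Taxon 7),(Taxon 3,Taxon 4)),Taxon 2).
Taxon 5 and Taxon 3 share a more recent common ancestor with each other than either does with Taxon 2, so Taxon 2 is the least closely related of the three.

Taxon 2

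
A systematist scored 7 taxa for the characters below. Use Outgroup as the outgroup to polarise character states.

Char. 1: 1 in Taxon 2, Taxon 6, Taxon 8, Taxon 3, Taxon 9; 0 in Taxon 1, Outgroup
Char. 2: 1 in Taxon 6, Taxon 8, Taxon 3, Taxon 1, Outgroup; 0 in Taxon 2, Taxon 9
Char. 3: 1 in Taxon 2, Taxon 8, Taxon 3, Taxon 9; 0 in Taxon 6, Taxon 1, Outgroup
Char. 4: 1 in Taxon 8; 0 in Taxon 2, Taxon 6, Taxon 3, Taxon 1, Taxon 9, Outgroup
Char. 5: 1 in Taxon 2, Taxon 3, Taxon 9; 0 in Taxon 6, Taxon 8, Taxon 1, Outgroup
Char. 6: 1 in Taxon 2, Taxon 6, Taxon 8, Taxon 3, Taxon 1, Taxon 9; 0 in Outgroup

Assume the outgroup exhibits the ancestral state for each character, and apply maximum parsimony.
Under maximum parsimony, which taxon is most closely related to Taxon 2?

Character polarity is set by the outgroup: the derived state is whichever differs from the outgroup's state, so for Char. 2 the derived state is '0', and for the remaining characters it is '1'.
Char. 1 (derived state '1') is shared by Taxon 2, Taxon 3, Taxon 6, Taxon 8, and Taxon 9 — a synapomorphy uniting that clade.
Char. 2: derived state '0' in Taxon 2 and Taxon 9 only — synapomorphy for {Taxon 2, Taxon 9}.
Char. 3: derived state '1' in Taxon 2, Taxon 3, Taxon 8, and Taxon 9 only — synapomorphy for {Taxon 2, Taxon 3, Taxon 8, Taxon 9}.
Char. 4 (derived state '1') is unique to Taxon 8 (autapomorphy; uninformative for grouping).
Char. 5: derived state '1' in Taxon 2, Taxon 3, and Taxon 9 only — synapomorphy for {Taxon 2, Taxon 3, Taxon 9}.
Char. 6 (derived state '1') is shared by all ingroup taxa — unites the whole ingroup.
Most parsimonious ingroup topology: (((((Taxon 2,Taxon 9),Taxon 3),Taxon 8),Taxon 6),Taxon 1).
Taxon 2 and Taxon 9 form a cherry on this tree, so they are sister taxa.

Taxon 9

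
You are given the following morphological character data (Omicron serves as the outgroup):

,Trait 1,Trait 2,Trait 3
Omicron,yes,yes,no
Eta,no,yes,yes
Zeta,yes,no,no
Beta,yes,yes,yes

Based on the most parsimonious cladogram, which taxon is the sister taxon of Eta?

Beta

Character polarity is set by the outgroup: the derived state is whichever differs from the outgroup's state, so for Trait 1, Trait 2 the derived state is 'no', and for the remaining characters it is 'yes'.
Trait 1 (derived state 'no') is unique to Eta (autapomorphy; uninformative for grouping).
Trait 2: derived state 'no' in Zeta only — an autapomorphy, so it tells us nothing about relationships among taxa.
Trait 3: derived state 'yes' in Beta and Eta only — synapomorphy for {Beta, Eta}.
Most parsimonious ingroup topology: ((Eta,Beta),Zeta).
Eta and Beta form a cherry on this tree, so they are sister taxa.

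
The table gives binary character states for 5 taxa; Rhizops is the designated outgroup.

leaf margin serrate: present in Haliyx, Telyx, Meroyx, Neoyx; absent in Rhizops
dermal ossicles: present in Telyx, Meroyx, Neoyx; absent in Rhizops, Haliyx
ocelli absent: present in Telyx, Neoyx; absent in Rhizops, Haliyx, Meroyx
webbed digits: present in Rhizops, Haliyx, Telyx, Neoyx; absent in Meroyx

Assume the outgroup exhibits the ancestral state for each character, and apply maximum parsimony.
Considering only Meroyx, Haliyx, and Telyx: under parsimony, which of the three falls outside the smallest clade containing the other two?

Character polarity is set by the outgroup: the derived state is whichever differs from the outgroup's state, so for webbed digits the derived state is 'absent', and for the remaining characters it is 'present'.
All ingroup taxa share the derived state 'present' for leaf margin serrate; it defines the ingroup but does not resolve relationships within it.
dermal ossicles (derived state 'present') is shared by Meroyx, Neoyx, and Telyx — a synapomorphy uniting that clade.
ocelli absent (derived state 'present') is shared by Neoyx and Telyx — a synapomorphy uniting that clade.
webbed digits: derived state 'absent' in Meroyx only — an autapomorphy, so it tells us nothing about relationships among taxa.
Most parsimonious ingroup topology: (Haliyx,((Telyx,Neoyx),Meroyx)).
Meroyx and Telyx share a more recent common ancestor with each other than either does with Haliyx, so Haliyx is the least closely related of the three.

Haliyx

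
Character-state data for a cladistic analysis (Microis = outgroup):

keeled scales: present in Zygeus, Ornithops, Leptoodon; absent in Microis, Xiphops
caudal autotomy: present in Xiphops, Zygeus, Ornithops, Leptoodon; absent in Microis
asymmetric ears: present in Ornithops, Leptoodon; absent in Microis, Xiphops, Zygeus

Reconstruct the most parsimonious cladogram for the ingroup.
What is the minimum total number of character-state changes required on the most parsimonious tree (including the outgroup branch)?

The outgroup has state 'absent' for every character, so 'present' is the derived state throughout.
keeled scales: derived state 'present' in Leptoodon, Ornithops, and Zygeus only — synapomorphy for {Leptoodon, Ornithops, Zygeus}.
All ingroup taxa share the derived state 'present' for caudal autotomy; it defines the ingroup but does not resolve relationships within it.
asymmetric ears (derived state 'present') is shared by Leptoodon and Ornithops — a synapomorphy uniting that clade.
Most parsimonious ingroup topology: (Xiphops,(Zygeus,(Ornithops,Leptoodon))).
Changes per character on this tree: keeled scales: 1; caudal autotomy: 1; asymmetric ears: 1.
Total = 3.

3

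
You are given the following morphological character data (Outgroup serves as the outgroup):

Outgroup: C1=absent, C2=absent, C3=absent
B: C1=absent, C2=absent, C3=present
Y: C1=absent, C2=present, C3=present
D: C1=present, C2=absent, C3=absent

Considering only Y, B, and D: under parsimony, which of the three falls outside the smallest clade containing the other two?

D

The outgroup has state 'absent' for every character, so 'present' is the derived state throughout.
C1: derived state 'present' in D only — an autapomorphy, so it tells us nothing about relationships among taxa.
C2: derived state 'present' in Y only — an autapomorphy, so it tells us nothing about relationships among taxa.
C3: derived state 'present' in B and Y only — synapomorphy for {B, Y}.
Most parsimonious ingroup topology: ((Y,B),D).
B and Y share a more recent common ancestor with each other than either does with D, so D is the least closely related of the three.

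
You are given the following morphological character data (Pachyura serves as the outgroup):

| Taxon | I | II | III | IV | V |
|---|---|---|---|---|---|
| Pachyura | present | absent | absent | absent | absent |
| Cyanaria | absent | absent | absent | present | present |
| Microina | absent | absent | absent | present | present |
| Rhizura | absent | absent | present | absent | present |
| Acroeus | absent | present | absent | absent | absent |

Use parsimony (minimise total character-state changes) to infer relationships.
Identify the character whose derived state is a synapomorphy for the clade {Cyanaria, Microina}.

IV

Character polarity is set by the outgroup: the derived state is whichever differs from the outgroup's state, so for I the derived state is 'absent', and for the remaining characters it is 'present'.
I (derived state 'absent') is shared by all ingroup taxa — unites the whole ingroup.
II (derived state 'present') is unique to Acroeus (autapomorphy; uninformative for grouping).
III: derived state 'present' in Rhizura only — an autapomorphy, so it tells us nothing about relationships among taxa.
IV: derived state 'present' in Cyanaria and Microina only — synapomorphy for {Cyanaria, Microina}.
V: derived state 'present' in Cyanaria, Microina, and Rhizura only — synapomorphy for {Cyanaria, Microina, Rhizura}.
Most parsimonious ingroup topology: (((Cyanaria,Microina),Rhizura),Acroeus).
The clade {Cyanaria, Microina} is supported by IV: its derived state 'present' occurs in exactly those taxa and in no other taxon (including the outgroup).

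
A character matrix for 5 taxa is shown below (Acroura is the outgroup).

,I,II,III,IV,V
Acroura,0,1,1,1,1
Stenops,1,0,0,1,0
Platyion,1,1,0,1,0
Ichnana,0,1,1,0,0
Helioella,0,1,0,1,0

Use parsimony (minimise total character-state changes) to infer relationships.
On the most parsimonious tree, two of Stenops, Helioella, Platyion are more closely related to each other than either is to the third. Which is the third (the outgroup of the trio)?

Character polarity is set by the outgroup: the derived state is whichever differs from the outgroup's state, so for II, III, IV, V the derived state is '0', and for the remaining characters it is '1'.
Only Platyion and Stenops show the derived state '1' for I, supporting them as a clade.
II: derived state '0' in Stenops only — an autapomorphy, so it tells us nothing about relationships among taxa.
III: derived state '0' in Helioella, Platyion, and Stenops only — synapomorphy for {Helioella, Platyion, Stenops}.
IV (derived state '0') is unique to Ichnana (autapomorphy; uninformative for grouping).
All ingroup taxa share the derived state '0' for V; it defines the ingroup but does not resolve relationships within it.
Most parsimonious ingroup topology: (((Stenops,Platyion),Helioella),Ichnana).
Platyion and Stenops share a more recent common ancestor with each other than either does with Helioella, so Helioella is the least closely related of the three.

Helioella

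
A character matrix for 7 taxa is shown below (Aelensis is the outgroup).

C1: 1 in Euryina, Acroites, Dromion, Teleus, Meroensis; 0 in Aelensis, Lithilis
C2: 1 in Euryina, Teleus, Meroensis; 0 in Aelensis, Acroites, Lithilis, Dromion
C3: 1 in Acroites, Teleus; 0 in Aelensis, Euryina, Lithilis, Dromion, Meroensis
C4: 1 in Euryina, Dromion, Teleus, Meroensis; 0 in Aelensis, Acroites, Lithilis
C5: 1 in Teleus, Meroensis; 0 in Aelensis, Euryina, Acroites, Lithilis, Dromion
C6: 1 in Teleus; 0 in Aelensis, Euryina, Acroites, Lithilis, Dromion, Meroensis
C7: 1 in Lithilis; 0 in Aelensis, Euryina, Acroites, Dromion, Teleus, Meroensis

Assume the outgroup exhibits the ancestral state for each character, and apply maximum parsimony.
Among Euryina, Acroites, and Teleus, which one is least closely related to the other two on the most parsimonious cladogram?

Acroites

The outgroup has state '0' for every character, so '1' is the derived state throughout.
C1: derived state '1' in Acroites, Dromion, Euryina, Meroensis, and Teleus only — synapomorphy for {Acroites, Dromion, Euryina, Meroensis, Teleus}.
C2 (derived state '1') is shared by Euryina, Meroensis, and Teleus — a synapomorphy uniting that clade.
C3 (state '1') occurs in Acroites and Teleus but conflicts with the nesting implied by the other characters — most parsimoniously interpreted as homoplasy.
C4 (derived state '1') is shared by Dromion, Euryina, Meroensis, and Teleus — a synapomorphy uniting that clade.
C5 (derived state '1') is shared by Meroensis and Teleus — a synapomorphy uniting that clade.
C6: derived state '1' in Teleus only — an autapomorphy, so it tells us nothing about relationships among taxa.
C7 (derived state '1') is unique to Lithilis (autapomorphy; uninformative for grouping).
Most parsimonious ingroup topology: ((((Euryina,(Teleus,Meroensis)),Dromion),Acroites),Lithilis).
Teleus and Euryina share a more recent common ancestor with each other than either does with Acroites, so Acroites is the least closely related of the three.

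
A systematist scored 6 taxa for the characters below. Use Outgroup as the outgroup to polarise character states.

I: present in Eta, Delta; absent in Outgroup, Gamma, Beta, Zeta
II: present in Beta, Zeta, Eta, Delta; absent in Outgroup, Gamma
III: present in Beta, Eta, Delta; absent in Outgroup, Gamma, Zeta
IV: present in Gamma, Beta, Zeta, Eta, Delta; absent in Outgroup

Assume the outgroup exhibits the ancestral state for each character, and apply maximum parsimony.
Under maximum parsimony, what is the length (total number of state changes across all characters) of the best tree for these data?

4

The outgroup has state 'absent' for every character, so 'present' is the derived state throughout.
I: derived state 'present' in Delta and Eta only — synapomorphy for {Delta, Eta}.
II: derived state 'present' in Beta, Delta, Eta, and Zeta only — synapomorphy for {Beta, Delta, Eta, Zeta}.
III (derived state 'present') is shared by Beta, Delta, and Eta — a synapomorphy uniting that clade.
IV (derived state 'present') is shared by all ingroup taxa — unites the whole ingroup.
Most parsimonious ingroup topology: (Gamma,((Beta,(Eta,Delta)),Zeta)).
Changes per character on this tree: I: 1; II: 1; III: 1; IV: 1.
Total = 4.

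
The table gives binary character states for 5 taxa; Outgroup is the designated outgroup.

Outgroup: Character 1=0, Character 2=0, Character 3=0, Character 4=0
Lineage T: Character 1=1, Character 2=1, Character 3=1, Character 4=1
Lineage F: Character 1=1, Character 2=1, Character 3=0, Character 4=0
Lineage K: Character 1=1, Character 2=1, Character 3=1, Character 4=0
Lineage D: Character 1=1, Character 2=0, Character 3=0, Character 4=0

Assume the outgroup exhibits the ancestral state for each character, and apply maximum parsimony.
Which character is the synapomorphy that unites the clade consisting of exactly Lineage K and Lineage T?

The outgroup has state '0' for every character, so '1' is the derived state throughout.
All ingroup taxa share the derived state '1' for Character 1; it defines the ingroup but does not resolve relationships within it.
Character 2: derived state '1' in Lineage F, Lineage K, and Lineage T only — synapomorphy for {Lineage F, Lineage K, Lineage T}.
Character 3 (derived state '1') is shared by Lineage K and Lineage T — a synapomorphy uniting that clade.
Character 4: derived state '1' in Lineage T only — an autapomorphy, so it tells us nothing about relationships among taxa.
Most parsimonious ingroup topology: (((Lineage T,Lineage K),Lineage F),Lineage D).
The clade {Lineage K, Lineage T} is supported by Character 3: its derived state '1' occurs in exactly those taxa and in no other taxon (including the outgroup).

Character 3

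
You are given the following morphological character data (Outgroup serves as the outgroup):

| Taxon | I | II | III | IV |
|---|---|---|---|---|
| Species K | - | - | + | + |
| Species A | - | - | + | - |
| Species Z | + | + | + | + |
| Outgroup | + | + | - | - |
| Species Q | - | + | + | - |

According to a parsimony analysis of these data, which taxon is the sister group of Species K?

Species A

Character polarity is set by the outgroup: the derived state is whichever differs from the outgroup's state, so for I, II the derived state is '-', and for the remaining characters it is '+'.
Only Species A, Species K, and Species Q show the derived state '-' for I, supporting them as a clade.
II (derived state '-') is shared by Species A and Species K — a synapomorphy uniting that clade.
III (derived state '+') is shared by all ingroup taxa — unites the whole ingroup.
IV (state '+') occurs in Species K and Species Z but conflicts with the nesting implied by the other characters — most parsimoniously interpreted as homoplasy.
Most parsimonious ingroup topology: (((Species K,Species A),Species Q),Species Z).
Species K and Species A form a cherry on this tree, so they are sister taxa.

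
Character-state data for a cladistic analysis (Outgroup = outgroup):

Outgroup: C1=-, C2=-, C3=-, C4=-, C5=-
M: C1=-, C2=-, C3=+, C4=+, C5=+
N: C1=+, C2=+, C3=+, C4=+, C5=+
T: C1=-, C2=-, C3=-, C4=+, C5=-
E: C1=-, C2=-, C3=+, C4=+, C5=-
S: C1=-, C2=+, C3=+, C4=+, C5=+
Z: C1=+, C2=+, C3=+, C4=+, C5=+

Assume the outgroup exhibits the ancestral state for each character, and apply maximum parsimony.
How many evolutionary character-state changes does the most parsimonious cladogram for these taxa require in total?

The outgroup has state '-' for every character, so '+' is the derived state throughout.
C1: derived state '+' in N and Z only — synapomorphy for {N, Z}.
C2 (derived state '+') is shared by N, S, and Z — a synapomorphy uniting that clade.
C3 (derived state '+') is shared by E, M, N, S, and Z — a synapomorphy uniting that clade.
All ingroup taxa share the derived state '+' for C4; it defines the ingroup but does not resolve relationships within it.
C5 (derived state '+') is shared by M, N, S, and Z — a synapomorphy uniting that clade.
Most parsimonious ingroup topology: (((M,((N,Z),S)),E),T).
Changes per character on this tree: C1: 1; C2: 1; C3: 1; C4: 1; C5: 1.
Total = 5.

5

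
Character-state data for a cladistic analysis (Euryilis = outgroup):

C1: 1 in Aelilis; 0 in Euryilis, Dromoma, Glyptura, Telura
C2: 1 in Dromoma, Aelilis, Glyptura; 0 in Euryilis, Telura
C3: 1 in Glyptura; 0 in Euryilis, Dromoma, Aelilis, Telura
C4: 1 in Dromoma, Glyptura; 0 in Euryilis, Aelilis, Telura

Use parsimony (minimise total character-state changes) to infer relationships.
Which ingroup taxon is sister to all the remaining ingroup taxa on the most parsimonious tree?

The outgroup has state '0' for every character, so '1' is the derived state throughout.
C1: derived state '1' in Aelilis only — an autapomorphy, so it tells us nothing about relationships among taxa.
Only Aelilis, Dromoma, and Glyptura show the derived state '1' for C2, supporting them as a clade.
C3 (derived state '1') is unique to Glyptura (autapomorphy; uninformative for grouping).
C4 (derived state '1') is shared by Dromoma and Glyptura — a synapomorphy uniting that clade.
Most parsimonious ingroup topology: (((Dromoma,Glyptura),Aelilis),Telura).
Telura is sister to the clade containing all other ingroup taxa, so it is the earliest-diverging (most basal) ingroup lineage.

Telura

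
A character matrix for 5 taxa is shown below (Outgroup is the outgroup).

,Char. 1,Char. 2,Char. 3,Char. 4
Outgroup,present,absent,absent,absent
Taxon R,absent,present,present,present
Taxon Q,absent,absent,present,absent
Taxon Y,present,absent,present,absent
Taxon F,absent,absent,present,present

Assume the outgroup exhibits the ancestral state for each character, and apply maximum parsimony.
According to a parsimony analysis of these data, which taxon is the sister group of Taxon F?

Character polarity is set by the outgroup: the derived state is whichever differs from the outgroup's state, so for Char. 1 the derived state is 'absent', and for the remaining characters it is 'present'.
Char. 1: derived state 'absent' in Taxon F, Taxon Q, and Taxon R only — synapomorphy for {Taxon F, Taxon Q, Taxon R}.
Char. 2: derived state 'present' in Taxon R only — an autapomorphy, so it tells us nothing about relationships among taxa.
Char. 3 (derived state 'present') is shared by all ingroup taxa — unites the whole ingroup.
Only Taxon F and Taxon R show the derived state 'present' for Char. 4, supporting them as a clade.
Most parsimonious ingroup topology: (((Taxon R,Taxon F),Taxon Q),Taxon Y).
Taxon F and Taxon R form a cherry on this tree, so they are sister taxa.

Taxon R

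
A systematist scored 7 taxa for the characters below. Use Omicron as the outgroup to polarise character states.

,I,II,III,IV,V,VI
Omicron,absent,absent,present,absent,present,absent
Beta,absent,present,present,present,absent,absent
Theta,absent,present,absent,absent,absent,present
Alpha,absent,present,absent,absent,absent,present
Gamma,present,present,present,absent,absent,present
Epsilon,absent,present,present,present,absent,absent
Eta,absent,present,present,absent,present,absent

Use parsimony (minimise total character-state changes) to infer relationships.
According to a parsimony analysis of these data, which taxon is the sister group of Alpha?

Theta

Character polarity is set by the outgroup: the derived state is whichever differs from the outgroup's state, so for III, V the derived state is 'absent', and for the remaining characters it is 'present'.
I: derived state 'present' in Gamma only — an autapomorphy, so it tells us nothing about relationships among taxa.
II (derived state 'present') is shared by all ingroup taxa — unites the whole ingroup.
III: derived state 'absent' in Alpha and Theta only — synapomorphy for {Alpha, Theta}.
Only Beta and Epsilon show the derived state 'present' for IV, supporting them as a clade.
V (derived state 'absent') is shared by Alpha, Beta, Epsilon, Gamma, and Theta — a synapomorphy uniting that clade.
VI: derived state 'present' in Alpha, Gamma, and Theta only — synapomorphy for {Alpha, Gamma, Theta}.
Most parsimonious ingroup topology: (((Beta,Epsilon),((Theta,Alpha),Gamma)),Eta).
Alpha and Theta form a cherry on this tree, so they are sister taxa.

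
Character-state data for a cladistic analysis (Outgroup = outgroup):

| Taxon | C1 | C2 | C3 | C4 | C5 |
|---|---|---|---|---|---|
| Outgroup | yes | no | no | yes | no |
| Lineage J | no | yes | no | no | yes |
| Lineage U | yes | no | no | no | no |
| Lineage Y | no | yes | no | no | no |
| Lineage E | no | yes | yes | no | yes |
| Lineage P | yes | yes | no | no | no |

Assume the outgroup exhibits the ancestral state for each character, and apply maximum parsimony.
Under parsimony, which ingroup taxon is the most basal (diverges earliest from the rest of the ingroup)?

Lineage U

Character polarity is set by the outgroup: the derived state is whichever differs from the outgroup's state, so for C1, C4 the derived state is 'no', and for the remaining characters it is 'yes'.
C1: derived state 'no' in Lineage E, Lineage J, and Lineage Y only — synapomorphy for {Lineage E, Lineage J, Lineage Y}.
C2: derived state 'yes' in Lineage E, Lineage J, Lineage P, and Lineage Y only — synapomorphy for {Lineage E, Lineage J, Lineage P, Lineage Y}.
C3 (derived state 'yes') is unique to Lineage E (autapomorphy; uninformative for grouping).
C4 (derived state 'no') is shared by all ingroup taxa — unites the whole ingroup.
C5: derived state 'yes' in Lineage E and Lineage J only — synapomorphy for {Lineage E, Lineage J}.
Most parsimonious ingroup topology: (Lineage U,((Lineage Y,(Lineage E,Lineage J)),Lineage P)).
Lineage U is sister to the clade containing all other ingroup taxa, so it is the earliest-diverging (most basal) ingroup lineage.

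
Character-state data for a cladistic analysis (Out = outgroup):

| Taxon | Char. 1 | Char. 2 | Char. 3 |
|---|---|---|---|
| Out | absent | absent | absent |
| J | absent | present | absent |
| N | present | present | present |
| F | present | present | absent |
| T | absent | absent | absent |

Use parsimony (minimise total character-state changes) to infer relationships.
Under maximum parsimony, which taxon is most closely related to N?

F

The outgroup has state 'absent' for every character, so 'present' is the derived state throughout.
Char. 1: derived state 'present' in F and N only — synapomorphy for {F, N}.
Only F, J, and N show the derived state 'present' for Char. 2, supporting them as a clade.
Char. 3 (derived state 'present') is unique to N (autapomorphy; uninformative for grouping).
Most parsimonious ingroup topology: ((J,(N,F)),T).
N and F form a cherry on this tree, so they are sister taxa.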